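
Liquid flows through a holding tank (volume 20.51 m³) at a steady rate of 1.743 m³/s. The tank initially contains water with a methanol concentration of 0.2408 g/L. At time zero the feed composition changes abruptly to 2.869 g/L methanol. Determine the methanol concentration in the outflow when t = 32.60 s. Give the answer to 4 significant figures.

2.704 g/L

Mass balance on the solute (V constant): V dC/dt = Q(C_in − C).
Time constant τ = V/Q = 20.51/1.743 = 11.7671 s.
Integrating: C(t) = C_in + (C₀ − C_in) e^(−t/τ).
C(32.60) = 2.869 + (0.2408 − 2.869)·e^(−32.60/11.7671) = 2.869 + (-2.62820)·0.0626342 = 2.70438 g/L.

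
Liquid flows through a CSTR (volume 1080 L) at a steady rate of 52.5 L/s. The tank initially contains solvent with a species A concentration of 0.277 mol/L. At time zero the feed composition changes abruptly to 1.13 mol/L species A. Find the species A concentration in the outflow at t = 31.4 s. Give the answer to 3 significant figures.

Mass balance on the solute (V constant): V dC/dt = Q(C_in − C).
Rewrite as dC/dt + C/τ = C_in/τ, τ = V/Q = 20.571 s.
Integrating: C(t) = C_in + (C₀ − C_in) e^(−t/τ).
C(31.4) = 1.13 + (0.277 − 1.13)·e^(−31.4/20.571) = 1.13 + (-0.85300)·0.21732 = 0.94463 mol/L.

0.945 mol/L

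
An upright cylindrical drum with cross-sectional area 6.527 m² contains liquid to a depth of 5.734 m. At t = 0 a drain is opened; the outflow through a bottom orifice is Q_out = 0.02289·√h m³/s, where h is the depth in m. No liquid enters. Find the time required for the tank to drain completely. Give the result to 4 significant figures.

Accumulation of liquid (constant cross-section A): A dh/dt = −0.02289 √h.
Separate and integrate: 2(√h − √h₀) = −(0.02289/A) t.
Tank is empty when √h = 0: t_empty = 2A√h₀/0.02289.
t_empty = 2·6.527·√5.734/0.02289 = 13.0540·2.39458/0.02289 = 1365.61 s.

1366 s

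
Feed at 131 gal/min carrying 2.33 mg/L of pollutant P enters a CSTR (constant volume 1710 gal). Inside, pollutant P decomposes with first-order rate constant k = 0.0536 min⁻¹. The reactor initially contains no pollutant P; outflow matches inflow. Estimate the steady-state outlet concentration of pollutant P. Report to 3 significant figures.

Accumulation = in − out − consumed: V dC/dt = Q C_in − Q C − k V C.
Steady state (dC/dt = 0): C_ss = Q C_in/(Q + kV) = C_in/(1 + kV/Q).
C_ss = 131·2.33/(131 + 0.0536·1710) = 305.23/222.66 = 1.3709 mg/L.

1.37 mg/L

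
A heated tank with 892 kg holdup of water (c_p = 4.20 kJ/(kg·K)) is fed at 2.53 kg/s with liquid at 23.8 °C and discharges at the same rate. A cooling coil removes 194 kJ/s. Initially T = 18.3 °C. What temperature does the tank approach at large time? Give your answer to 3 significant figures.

5.54 °C

M c_p dT/dt = ṁ c_p (T_in − T) − Q̇.
At steady state dT/dt = 0 ⇒ T_ss = T_in − Q̇/(ṁ c_p) = 23.8 − 194/(2.53·4.20) = 5.5429 °C.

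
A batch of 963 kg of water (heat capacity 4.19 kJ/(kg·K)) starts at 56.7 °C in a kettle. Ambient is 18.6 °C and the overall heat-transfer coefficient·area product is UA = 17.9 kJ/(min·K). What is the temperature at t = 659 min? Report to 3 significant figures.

20.6 °C

M c_p dT/dt = −UA(T − T_amb).
dT/dt = (T_ss − T)/τ with T_ss = T_amb = 18.600 °C, τ = M c_p/UA = 963·4.19/17.9 = 225.42 min.
This is linear first-order; T(t) = T_ss + (T₀ − T_ss) e^(−t/τ).
T(659) = 18.600 + (38.100)·0.053747 = 20.648 °C.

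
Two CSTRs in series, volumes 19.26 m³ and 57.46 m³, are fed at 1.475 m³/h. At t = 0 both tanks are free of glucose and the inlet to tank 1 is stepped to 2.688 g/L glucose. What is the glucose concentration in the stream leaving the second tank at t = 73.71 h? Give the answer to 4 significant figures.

2.083 g/L

Time constants: τᵢ = Vᵢ/Q for each well-mixed tank.
τ₁ = 19.26/1.475 = 13.0576 h; τ₂ = 57.46/1.475 = 38.9559 h.
Tank 1: C₁ = C_in(1 − e^(−t/τ₁)). Tank 2 (τ₁ ≠ τ₂): C₂ = C_in[1 − (τ₁ e^(−t/τ₁) − τ₂ e^(−t/τ₂))/(τ₁ − τ₂)].
At t = 73.71: e^(−t/τ₁) = 0.00353523, e^(−t/τ₂) = 0.150749.
C₂ = 2.688·[1 − (13.0576·0.00353523 − 38.9559·0.150749)/(-25.8983)] = 2.688·0.775027 = 2.08327 g/L.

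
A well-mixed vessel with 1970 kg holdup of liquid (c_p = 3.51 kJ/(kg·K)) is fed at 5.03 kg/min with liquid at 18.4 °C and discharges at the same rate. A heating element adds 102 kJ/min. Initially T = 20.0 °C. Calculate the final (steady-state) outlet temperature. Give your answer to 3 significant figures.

Heat balance on the well-mixed liquid: M c_p dT/dt = ṁ c_p (T_in − T) + 102.
At steady state dT/dt = 0 ⇒ T_ss = T_in + Q̇/(ṁ c_p) = 18.4 + 102/(5.03·3.51) = 24.177 °C.

24.2 °C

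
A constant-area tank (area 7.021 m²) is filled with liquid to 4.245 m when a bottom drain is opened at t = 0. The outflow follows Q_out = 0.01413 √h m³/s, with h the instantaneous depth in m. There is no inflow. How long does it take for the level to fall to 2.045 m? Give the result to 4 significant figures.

A dh/dt = −Q_out = −0.01413 √h.
∫ h^(−1/2) dh = −(0.01413/A) ∫ dt, giving 2√h = 2√h₀ − (0.01413/A) t.
t = 2A(√h₀ − √h)/0.01413 = 2·7.021·(√4.245 − √2.045)/0.01413
  = 14.0420 × (2.06034 − 1.43003) / 0.01413 = 626.379 s.

626.4 s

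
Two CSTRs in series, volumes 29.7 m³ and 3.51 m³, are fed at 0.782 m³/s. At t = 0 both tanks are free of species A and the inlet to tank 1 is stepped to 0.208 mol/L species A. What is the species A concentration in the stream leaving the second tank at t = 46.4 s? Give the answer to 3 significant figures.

Time constants: τᵢ = Vᵢ/Q for each well-mixed tank.
τ₁ = 29.7/0.782 = 37.980 s; τ₂ = 3.51/0.782 = 4.4885 s.
Tank 1: C₁ = C_in(1 − e^(−t/τ₁)). Tank 2 (τ₁ ≠ τ₂): C₂ = C_in[1 − (τ₁ e^(−t/τ₁) − τ₂ e^(−t/τ₂))/(τ₁ − τ₂)].
At t = 46.4: e^(−t/τ₁) = 0.29473, e^(−t/τ₂) = 3.2394e-05.
C₂ = 0.208·[1 − (37.980·0.29473 − 4.4885·3.2394e-05)/(33.491)] = 0.208·0.66578 = 0.13848 mol/L.

0.138 mol/L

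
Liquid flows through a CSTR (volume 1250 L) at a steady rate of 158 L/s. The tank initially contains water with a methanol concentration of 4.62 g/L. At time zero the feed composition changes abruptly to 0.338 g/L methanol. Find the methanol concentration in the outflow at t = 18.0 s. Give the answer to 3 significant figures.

0.778 g/L

Species balance on the tank: V dC/dt = Q(C_in − C).
So dC/dt = (C_in − C)/τ with τ = V/Q = 1250/158 = 7.9114 s.
Integrating: C(t) = C_in + (C₀ − C_in) e^(−t/τ).
C(18.0) = 0.338 + (4.62 − 0.338)·e^(−18.0/7.9114) = 0.338 + (4.2820)·0.10278 = 0.77809 g/L.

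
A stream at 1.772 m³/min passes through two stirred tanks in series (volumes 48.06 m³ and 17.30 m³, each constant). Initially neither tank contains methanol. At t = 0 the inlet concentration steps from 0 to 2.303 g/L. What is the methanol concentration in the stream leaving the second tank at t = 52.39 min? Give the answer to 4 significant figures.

1.788 g/L

Each tank obeys Vᵢ dCᵢ/dt = Q(Cᵢ₋₁ − Cᵢ), so τᵢ = Vᵢ/Q.
τ₁ = 48.06/1.772 = 27.1219 min; τ₂ = 17.30/1.772 = 9.76298 min.
Solving the cascade with C₁(0)=C₂(0)=0 gives C₂(t) = C_in[1 − (τ₁ e^(−t/τ₁) − τ₂ e^(−t/τ₂))/(τ₁ − τ₂)].
At t = 52.39: e^(−t/τ₁) = 0.144909, e^(−t/τ₂) = 0.00467190.
C₂ = 2.303·[1 − (27.1219·0.144909 − 9.76298·0.00467190)/(17.3589)] = 2.303·0.776219 = 1.78763 g/L.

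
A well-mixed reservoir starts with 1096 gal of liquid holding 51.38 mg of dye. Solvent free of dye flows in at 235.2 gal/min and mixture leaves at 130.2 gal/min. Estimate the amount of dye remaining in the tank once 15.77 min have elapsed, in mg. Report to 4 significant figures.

16.41 mg

Let m(t) be the amount of dye. Volume: V(t) = V₀ + (Q_in − Q_out) t = 1096 + 105.000 t; V(15.77) = 2751.85 gal.
No dye enters, so dm/dt = −Q_out · (m/V).
dm/m = −Q_out dt/(V₀ + 105.000 t); integrating gives ln(m/m₀) = −(Q_out/(Q_in−Q_out)) ln(V/V₀).
m = m₀ (V₀/V)^(Q_out/(Q_in−Q_out)) = 51.38 × (1096/2751.85)^(1.24000) = 16.4068 mg.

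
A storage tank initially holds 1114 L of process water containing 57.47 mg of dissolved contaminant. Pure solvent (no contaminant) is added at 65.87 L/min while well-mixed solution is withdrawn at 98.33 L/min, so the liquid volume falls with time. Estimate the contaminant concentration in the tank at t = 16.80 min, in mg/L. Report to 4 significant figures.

0.01318 mg/L

Total volume: dV/dt = Q_in − Q_out = -32.4600 L/min, so V(t) = 1114 − 32.4600 t and V(16.80) = 568.672 L.
No contaminant enters, so dm/dt = −Q_out · (m/V).
dm/m = −Q_out dt/(V₀ − 32.4600 t); integrating gives ln(m/m₀) = −(Q_out/(Q_in−Q_out)) ln(V/V₀).
m = m₀ (V₀/V)^(Q_out/(Q_in−Q_out)) = 57.47 × (1114/568.672)^(-3.02927) = 7.49591 mg.
C = m/V = 7.49591/568.672 = 0.0131814 mg/L.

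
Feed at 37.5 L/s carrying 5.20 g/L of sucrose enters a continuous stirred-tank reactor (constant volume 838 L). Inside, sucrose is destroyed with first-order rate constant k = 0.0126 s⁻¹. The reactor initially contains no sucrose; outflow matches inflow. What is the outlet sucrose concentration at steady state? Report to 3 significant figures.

4.06 g/L

Accumulation = in − out − consumed: V dC/dt = Q C_in − Q C − k V C.
Steady state (dC/dt = 0): C_ss = Q C_in/(Q + kV) = C_in/(1 + kV/Q).
C_ss = 37.5·5.20/(37.5 + 0.0126·838) = 195.00/48.059 = 4.0575 g/L.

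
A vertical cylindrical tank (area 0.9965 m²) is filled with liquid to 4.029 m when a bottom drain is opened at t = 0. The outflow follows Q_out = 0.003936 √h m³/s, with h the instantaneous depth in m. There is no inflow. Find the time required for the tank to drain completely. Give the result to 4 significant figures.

1016 s

With no inflow, A dh/dt = −0.003936 √h.
∫ h^(−1/2) dh = −(0.003936/A) ∫ dt, giving 2√h = 2√h₀ − (0.003936/A) t.
Set h = 0: 2√h₀ = (0.003936/A) t_empty ⇒ t_empty = 2A√h₀/0.003936.
t_empty = 2·0.9965·√4.029/0.003936 = 1.99300·2.00724/0.003936 = 1016.37 s.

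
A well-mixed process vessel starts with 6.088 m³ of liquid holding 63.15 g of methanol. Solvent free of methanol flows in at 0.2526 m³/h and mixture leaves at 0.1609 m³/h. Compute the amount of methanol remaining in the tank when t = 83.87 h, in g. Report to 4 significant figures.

Let m(t) be the amount of methanol. Volume: V(t) = V₀ + (Q_in − Q_out) t = 6.088 + 0.0917000 t; V(83.87) = 13.7789 m³.
Solute balance: dm/dt = 0 − Q_out C = −Q_out m/V(t).
dm/m = −Q_out dt/(V₀ + 0.0917000 t); integrating gives ln(m/m₀) = −(Q_out/(Q_in−Q_out)) ln(V/V₀).
m = m₀ (V₀/V)^(Q_out/(Q_in−Q_out)) = 63.15 × (6.088/13.7789)^(1.75463) = 15.0638 g.

15.06 g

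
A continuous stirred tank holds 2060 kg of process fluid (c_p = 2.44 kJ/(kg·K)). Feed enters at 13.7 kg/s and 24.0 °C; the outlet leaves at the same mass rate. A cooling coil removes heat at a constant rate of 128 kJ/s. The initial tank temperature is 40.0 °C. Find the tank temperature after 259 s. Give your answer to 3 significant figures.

23.7 °C

First-law balance (no shaft work): M c_p dT/dt = ṁ c_p (T_in − T) − 128.
Rearrange: dT/dt = (T_ss − T)/τ with τ = M/ṁ = 150.36 s and T_ss = T_in − Q̇/(ṁ c_p) = 20.171 °C.
This is linear first-order; T(t) = T_ss + (T₀ − T_ss) e^(−t/τ).
T(259) = 20.171 + (19.829)·e^(−259/150.36) = 20.171 + (19.829)·0.17862 = 23.713 °C.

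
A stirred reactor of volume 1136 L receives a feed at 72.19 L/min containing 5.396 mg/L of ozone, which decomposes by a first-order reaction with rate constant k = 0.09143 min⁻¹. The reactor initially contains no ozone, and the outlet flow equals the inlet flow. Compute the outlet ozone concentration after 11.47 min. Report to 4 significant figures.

Species balance: V dC/dt = Q C_in − Q C − k V C.
This is linear with rate a = Q/V + k = 0.154978 min⁻¹.
C_ss = Q C_in/(Q + kV) = 2.21259 mg/L; C(t) = C_ss + (C₀ − C_ss) e^(−a t).
C(11.47) = 2.21259 + (-2.21259)·e^(−0.154978·11.47) = 2.21259 + (-2.21259)·0.169045 = 1.83857 mg/L.

1.839 mg/L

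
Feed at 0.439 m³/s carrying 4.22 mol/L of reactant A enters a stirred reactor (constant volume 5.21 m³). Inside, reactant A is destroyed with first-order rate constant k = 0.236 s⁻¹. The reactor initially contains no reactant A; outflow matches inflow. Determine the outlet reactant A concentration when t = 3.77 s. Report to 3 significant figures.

Accumulation = in − out − consumed: V dC/dt = Q C_in − Q C − k V C.
This is linear with rate a = Q/V + k = 0.32026 s⁻¹.
C_ss = Q C_in/(Q + kV) = 1.1103 mol/L; C(t) = C_ss + (C₀ − C_ss) e^(−a t).
C(3.77) = 1.1103 + (-1.1103)·e^(−0.32026·3.77) = 1.1103 + (-1.1103)·0.29898 = 0.77834 mol/L.

0.778 mol/L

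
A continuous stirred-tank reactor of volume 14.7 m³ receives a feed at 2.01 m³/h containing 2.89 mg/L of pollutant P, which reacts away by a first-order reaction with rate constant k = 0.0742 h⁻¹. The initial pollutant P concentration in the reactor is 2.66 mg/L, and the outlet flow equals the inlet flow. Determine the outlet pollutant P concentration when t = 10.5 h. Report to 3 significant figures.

V dC/dt = Q(C_in − C) − k V C.
dC/dt = (Q/V) C_in − (Q/V + k) C; effective rate a = Q/V + k = 0.13673 + 0.0742 = 0.21093 h⁻¹.
C_ss = Q C_in/(Q + kV) = 1.8734 mg/L; C(t) = C_ss + (C₀ − C_ss) e^(−a t).
C(10.5) = 1.8734 + (0.78661)·e^(−0.21093·10.5) = 1.8734 + (0.78661)·0.10917 = 1.9593 mg/L.

1.96 mg/L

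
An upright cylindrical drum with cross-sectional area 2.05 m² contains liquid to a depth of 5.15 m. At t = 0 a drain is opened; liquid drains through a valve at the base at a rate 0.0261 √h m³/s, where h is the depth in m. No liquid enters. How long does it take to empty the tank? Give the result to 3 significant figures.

Accumulation of liquid (constant cross-section A): A dh/dt = −0.0261 √h.
Separate and integrate: 2(√h − √h₀) = −(0.0261/A) t.
Set h = 0: 2√h₀ = (0.0261/A) t_empty ⇒ t_empty = 2A√h₀/0.0261.
t_empty = 2·2.05·√5.15/0.0261 = 4.1000·2.2694/0.0261 = 356.49 s.

356 s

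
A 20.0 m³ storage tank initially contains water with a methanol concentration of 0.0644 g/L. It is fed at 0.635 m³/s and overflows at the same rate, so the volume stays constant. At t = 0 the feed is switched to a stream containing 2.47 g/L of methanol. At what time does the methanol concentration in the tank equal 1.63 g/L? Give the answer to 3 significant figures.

Species balance on the tank: V dC/dt = Q(C_in − C), so τ = V/Q = 31.496 s.
C(t) = C_in + (C₀ − C_in) e^(−t/τ). Set C = 1.63 and solve for t:
e^(−t/τ) = (C − C_in)/(C₀ − C_in) = (1.63 − 2.47)/(0.0644 − 2.47) = 0.34919
t = −τ ln(…) = 31.496 × 1.0522 = 33.139 s.

33.1 s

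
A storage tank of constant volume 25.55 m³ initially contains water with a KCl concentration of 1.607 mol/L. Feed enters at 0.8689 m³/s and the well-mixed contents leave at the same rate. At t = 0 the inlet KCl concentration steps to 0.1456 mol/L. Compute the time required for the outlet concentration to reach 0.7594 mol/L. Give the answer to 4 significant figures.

25.51 s

Transient balance on the dissolved component: V dC/dt = Q(C_in − C), so τ = V/Q = 29.4050 s.
C(t) = C_in + (C₀ − C_in) e^(−t/τ). Set C = 0.7594 and solve for t:
e^(−t/τ) = (C − C_in)/(C₀ − C_in) = (0.7594 − 0.1456)/(1.607 − 0.1456) = 0.420008
t = −τ ln(…) = 29.4050 × 0.867481 = 25.5083 s.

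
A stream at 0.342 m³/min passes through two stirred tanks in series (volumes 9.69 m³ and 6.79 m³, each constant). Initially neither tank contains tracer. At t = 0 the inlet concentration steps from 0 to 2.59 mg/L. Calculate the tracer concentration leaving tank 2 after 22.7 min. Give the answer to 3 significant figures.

Species balance on tank i: dCᵢ/dt = (Cᵢ₋₁ − Cᵢ)/τᵢ with τᵢ = Vᵢ/Q.
τ₁ = 9.69/0.342 = 28.333 min; τ₂ = 6.79/0.342 = 19.854 min.
Solving the cascade with C₁(0)=C₂(0)=0 gives C₂(t) = C_in[1 − (τ₁ e^(−t/τ₁) − τ₂ e^(−t/τ₂))/(τ₁ − τ₂)].
At t = 22.7: e^(−t/τ₁) = 0.44880, e^(−t/τ₂) = 0.31875.
C₂ = 2.59·[1 − (28.333·0.44880 − 19.854·0.31875)/(8.4795)] = 2.59·0.24669 = 0.63894 mg/L.

0.639 mg/L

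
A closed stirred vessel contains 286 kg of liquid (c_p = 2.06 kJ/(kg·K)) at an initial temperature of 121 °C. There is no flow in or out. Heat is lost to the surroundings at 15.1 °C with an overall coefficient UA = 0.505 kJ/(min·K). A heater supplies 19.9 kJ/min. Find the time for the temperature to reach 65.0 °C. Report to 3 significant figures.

Lumped-capacitance energy balance: M c_p dT/dt = UA(T_amb − T) + Q̇.
τ = M c_p/UA = 1166.7 min; T_ss = T_amb + Q̇/UA = 15.1 + 19.9/0.505 = 54.506 °C.
T(t) = T_ss + (T₀ − T_ss)e^(−t/τ); set T = 65.0:
t = −τ ln[(T − T_ss)/(T₀ − T_ss)] = −1166.7 · ln(0.15782) = 2154.0 min.

2150 min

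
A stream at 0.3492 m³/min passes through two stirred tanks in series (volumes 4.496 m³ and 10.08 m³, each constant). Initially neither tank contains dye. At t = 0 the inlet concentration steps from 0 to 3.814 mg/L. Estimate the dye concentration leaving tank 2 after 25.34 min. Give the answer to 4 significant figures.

1.381 mg/L

Time constants: τᵢ = Vᵢ/Q for each well-mixed tank.
τ₁ = 4.496/0.3492 = 12.8751 min; τ₂ = 10.08/0.3492 = 28.8660 min.
Tank 1: C₁ = C_in(1 − e^(−t/τ₁)). Tank 2 (τ₁ ≠ τ₂): C₂ = C_in[1 − (τ₁ e^(−t/τ₁) − τ₂ e^(−t/τ₂))/(τ₁ − τ₂)].
At t = 25.34: e^(−t/τ₁) = 0.139717, e^(−t/τ₂) = 0.415676.
C₂ = 3.814·[1 − (12.8751·0.139717 − 28.8660·0.415676)/(-15.9908)] = 3.814·0.362134 = 1.38118 mg/L.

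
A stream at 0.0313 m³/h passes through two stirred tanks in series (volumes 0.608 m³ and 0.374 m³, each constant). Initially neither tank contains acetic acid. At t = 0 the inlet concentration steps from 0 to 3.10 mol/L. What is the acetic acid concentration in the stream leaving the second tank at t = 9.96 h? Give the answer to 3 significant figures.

0.429 mol/L

Species balance on tank i: dCᵢ/dt = (Cᵢ₋₁ − Cᵢ)/τᵢ with τᵢ = Vᵢ/Q.
τ₁ = 0.608/0.0313 = 19.425 h; τ₂ = 0.374/0.0313 = 11.949 h.
Tank 1: C₁ = C_in(1 − e^(−t/τ₁)). Tank 2 (τ₁ ≠ τ₂): C₂ = C_in[1 − (τ₁ e^(−t/τ₁) − τ₂ e^(−t/τ₂))/(τ₁ − τ₂)].
At t = 9.96: e^(−t/τ₁) = 0.59885, e^(−t/τ₂) = 0.43450.
C₂ = 3.10·[1 − (19.425·0.59885 − 11.949·0.43450)/(7.4760)] = 3.10·0.13848 = 0.42927 mol/L.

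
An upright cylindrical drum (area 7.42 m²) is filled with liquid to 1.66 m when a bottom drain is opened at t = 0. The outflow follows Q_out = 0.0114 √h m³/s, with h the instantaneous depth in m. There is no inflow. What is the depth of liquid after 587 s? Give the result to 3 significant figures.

With no inflow, A dh/dt = −0.0114 √h.
∫ h^(−1/2) dh = −(0.0114/A) ∫ dt, giving 2√h = 2√h₀ − (0.0114/A) t.
√h = √1.66 − 0.0114·587/(2·7.42) = 1.2884 − 0.45093 = 0.83748.
h = 0.83748² = 0.70137 m.

0.701 m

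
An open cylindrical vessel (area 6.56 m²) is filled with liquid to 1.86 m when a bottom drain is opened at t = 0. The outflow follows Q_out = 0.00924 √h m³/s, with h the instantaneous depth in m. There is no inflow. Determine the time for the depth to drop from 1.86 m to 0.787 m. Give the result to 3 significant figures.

A dh/dt = −Q_out = −0.00924 √h.
∫ h^(−1/2) dh = −(0.00924/A) ∫ dt, giving 2√h = 2√h₀ − (0.00924/A) t.
t = 2A(√h₀ − √h)/0.00924 = 2·6.56·(√1.86 − √0.787)/0.00924
  = 13.120 × (1.3638 − 0.88713) / 0.00924 = 676.86 s.

677 s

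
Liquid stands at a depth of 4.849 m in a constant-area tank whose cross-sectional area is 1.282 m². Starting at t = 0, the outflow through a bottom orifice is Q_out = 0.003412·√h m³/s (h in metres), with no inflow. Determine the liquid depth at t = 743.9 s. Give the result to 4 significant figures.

A dh/dt = −Q_out = −0.003412 √h.
This is separable: 2 d(√h)/dt = −0.003412/A, so √h = √h₀ − (0.003412/(2A)) t.
√h = √4.849 − 0.003412·743.9/(2·1.282) = 2.20204 − 0.989932 = 1.21211.
h = 1.21211² = 1.46922 m.

1.469 m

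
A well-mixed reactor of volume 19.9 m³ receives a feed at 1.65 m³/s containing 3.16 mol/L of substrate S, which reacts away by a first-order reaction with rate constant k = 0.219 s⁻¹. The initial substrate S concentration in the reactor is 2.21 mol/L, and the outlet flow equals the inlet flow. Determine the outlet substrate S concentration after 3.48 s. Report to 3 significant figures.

Species balance: V dC/dt = Q C_in − Q C − k V C.
dC/dt = (Q/V) C_in − (Q/V + k) C; effective rate a = Q/V + k = 0.082915 + 0.219 = 0.30191 s⁻¹.
C_ss = Q C_in/(Q + kV) = 0.86783 mol/L; C(t) = C_ss + (C₀ − C_ss) e^(−a t).
C(3.48) = 0.86783 + (1.3422)·e^(−0.30191·3.48) = 0.86783 + (1.3422)·0.34971 = 1.3372 mol/L.

1.34 mol/L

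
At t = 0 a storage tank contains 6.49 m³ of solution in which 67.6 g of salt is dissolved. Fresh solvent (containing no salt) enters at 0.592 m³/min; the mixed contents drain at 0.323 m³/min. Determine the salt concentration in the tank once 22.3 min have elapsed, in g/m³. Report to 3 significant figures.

2.47 g/m³

Let m(t) be the amount of salt. Volume: V(t) = V₀ + (Q_in − Q_out) t = 6.49 + 0.26900 t; V(22.3) = 12.489 m³.
Solute balance: dm/dt = 0 − Q_out C = −Q_out m/V(t).
Separate: dm/m = −Q_out dt/V(t) ⇒ ln(m/m₀) = −(Q_out/(Q_in−Q_out)) ln(V/V₀).
m = m₀ (V₀/V)^(Q_out/(Q_in−Q_out)) = 67.6 × (6.49/12.489)^(1.2007) = 30.804 g.
C = m/V = 30.804/12.489 = 2.4666 g/m³.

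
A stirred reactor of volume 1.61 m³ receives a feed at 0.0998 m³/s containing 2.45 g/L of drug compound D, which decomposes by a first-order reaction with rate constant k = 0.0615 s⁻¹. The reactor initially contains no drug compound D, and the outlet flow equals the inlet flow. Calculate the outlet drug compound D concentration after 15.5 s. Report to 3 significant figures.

1.05 g/L

V dC/dt = Q(C_in − C) − k V C.
dC/dt = (Q/V) C_in − (Q/V + k) C; effective rate a = Q/V + k = 0.061988 + 0.0615 = 0.12349 s⁻¹.
C_ss = Q C_in/(Q + kV) = 1.2298 g/L; C(t) = C_ss + (C₀ − C_ss) e^(−a t).
C(15.5) = 1.2298 + (-1.2298)·e^(−0.12349·15.5) = 1.2298 + (-1.2298)·0.14748 = 1.0485 g/L.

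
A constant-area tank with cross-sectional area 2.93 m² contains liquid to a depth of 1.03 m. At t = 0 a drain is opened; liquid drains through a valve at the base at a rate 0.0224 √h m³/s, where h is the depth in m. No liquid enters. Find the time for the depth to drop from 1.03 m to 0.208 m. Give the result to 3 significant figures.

146 s

With no inflow, A dh/dt = −0.0224 √h.
Separate and integrate: 2(√h − √h₀) = −(0.0224/A) t.
t = 2A(√h₀ − √h)/0.0224 = 2·2.93·(√1.03 − √0.208)/0.0224
  = 5.8600 × (1.0149 − 0.45607) / 0.0224 = 146.19 s.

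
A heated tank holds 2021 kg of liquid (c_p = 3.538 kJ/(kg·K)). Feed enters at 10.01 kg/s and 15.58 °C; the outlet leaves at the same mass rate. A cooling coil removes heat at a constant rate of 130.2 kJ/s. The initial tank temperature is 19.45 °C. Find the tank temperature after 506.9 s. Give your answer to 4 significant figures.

Heat balance on the well-mixed liquid: M c_p dT/dt = ṁ c_p (T_in − T) − 130.2.
Rearrange: dT/dt = (T_ss − T)/τ with τ = M/ṁ = 201.898 s and T_ss = T_in − Q̇/(ṁ c_p) = 11.9036 °C.
Integrating: T(t) = T_ss + (T₀ − T_ss) e^(−t/τ).
T(506.9) = 11.9036 + (7.54637)·e^(−506.9/201.898) = 11.9036 + (7.54637)·0.0812136 = 12.5165 °C.

12.52 °C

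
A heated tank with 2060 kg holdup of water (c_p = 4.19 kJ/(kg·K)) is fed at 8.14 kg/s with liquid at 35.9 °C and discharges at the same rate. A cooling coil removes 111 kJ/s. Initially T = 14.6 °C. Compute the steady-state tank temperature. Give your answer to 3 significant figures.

32.6 °C

M c_p dT/dt = ṁ c_p (T_in − T) − Q̇.
At steady state dT/dt = 0 ⇒ T_ss = T_in − Q̇/(ṁ c_p) = 35.9 − 111/(8.14·4.19) = 32.645 °C.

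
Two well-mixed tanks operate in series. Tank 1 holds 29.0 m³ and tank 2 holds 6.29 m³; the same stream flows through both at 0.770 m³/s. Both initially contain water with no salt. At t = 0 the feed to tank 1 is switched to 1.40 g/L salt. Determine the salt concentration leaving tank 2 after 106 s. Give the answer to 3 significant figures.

1.29 g/L

Each tank obeys Vᵢ dCᵢ/dt = Q(Cᵢ₋₁ − Cᵢ), so τᵢ = Vᵢ/Q.
τ₁ = 29.0/0.770 = 37.662 s; τ₂ = 6.29/0.770 = 8.1688 s.
Tank 1: C₁ = C_in(1 − e^(−t/τ₁)). Tank 2 (τ₁ ≠ τ₂): C₂ = C_in[1 − (τ₁ e^(−t/τ₁) − τ₂ e^(−t/τ₂))/(τ₁ − τ₂)].
At t = 106: e^(−t/τ₁) = 0.059936, e^(−t/τ₂) = 2.3149e-06.
C₂ = 1.40·[1 − (37.662·0.059936 − 8.1688·2.3149e-06)/(29.494)] = 1.40·0.92346 = 1.2929 g/L.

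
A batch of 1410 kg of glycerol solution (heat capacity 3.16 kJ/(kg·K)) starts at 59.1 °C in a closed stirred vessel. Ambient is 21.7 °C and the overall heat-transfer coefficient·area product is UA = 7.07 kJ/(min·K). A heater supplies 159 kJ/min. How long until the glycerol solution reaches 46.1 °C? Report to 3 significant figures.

1290 min

Lumped-capacitance energy balance: M c_p dT/dt = UA(T_amb − T) + Q̇.
τ = M c_p/UA = 630.21 min; T_ss = T_amb + Q̇/UA = 21.7 + 159/7.07 = 44.189 °C.
T(t) = T_ss + (T₀ − T_ss)e^(−t/τ); set T = 46.1:
t = −τ ln[(T − T_ss)/(T₀ − T_ss)] = −630.21 · ln(0.12814) = 1294.9 min.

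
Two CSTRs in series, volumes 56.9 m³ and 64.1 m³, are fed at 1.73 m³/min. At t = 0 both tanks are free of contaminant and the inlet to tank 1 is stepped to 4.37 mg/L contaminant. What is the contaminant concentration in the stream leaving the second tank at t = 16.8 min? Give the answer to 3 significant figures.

Species balance on tank i: dCᵢ/dt = (Cᵢ₋₁ − Cᵢ)/τᵢ with τᵢ = Vᵢ/Q.
τ₁ = 56.9/1.73 = 32.890 min; τ₂ = 64.1/1.73 = 37.052 min.
Solving the cascade with C₁(0)=C₂(0)=0 gives C₂(t) = C_in[1 − (τ₁ e^(−t/τ₁) − τ₂ e^(−t/τ₂))/(τ₁ − τ₂)].
At t = 16.8: e^(−t/τ₁) = 0.60002, e^(−t/τ₂) = 0.63545.
C₂ = 4.37·[1 − (32.890·0.60002 − 37.052·0.63545)/(-4.1618)] = 4.37·0.084531 = 0.36940 mg/L.

0.369 mg/L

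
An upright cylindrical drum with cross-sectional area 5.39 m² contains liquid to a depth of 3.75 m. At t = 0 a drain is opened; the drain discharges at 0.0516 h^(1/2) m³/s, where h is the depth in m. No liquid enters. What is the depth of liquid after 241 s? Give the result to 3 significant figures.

A dh/dt = −Q_out = −0.0516 √h.
This is separable: 2 d(√h)/dt = −0.0516/A, so √h = √h₀ − (0.0516/(2A)) t.
√h = √3.75 − 0.0516·241/(2·5.39) = 1.9365 − 1.1536 = 0.78291.
h = 0.78291² = 0.61295 m.

0.613 m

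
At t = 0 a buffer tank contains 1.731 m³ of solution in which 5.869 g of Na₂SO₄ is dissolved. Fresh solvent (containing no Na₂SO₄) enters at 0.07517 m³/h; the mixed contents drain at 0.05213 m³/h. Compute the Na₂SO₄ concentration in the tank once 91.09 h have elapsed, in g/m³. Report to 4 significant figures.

Total volume: dV/dt = Q_in − Q_out = 0.0230400 m³/h, so V(t) = 1.731 + 0.0230400 t and V(91.09) = 3.82971 m³.
Species balance (pure solvent in): dm/dt = −Q_out · m/V(t).
Separate: dm/m = −Q_out dt/V(t) ⇒ ln(m/m₀) = −(Q_out/(Q_in−Q_out)) ln(V/V₀).
m = m₀ (V₀/V)^(Q_out/(Q_in−Q_out)) = 5.869 × (1.731/3.82971)^(2.26259) = 0.973347 g.
C = m/V = 0.973347/3.82971 = 0.254157 g/m³.

0.2542 g/m³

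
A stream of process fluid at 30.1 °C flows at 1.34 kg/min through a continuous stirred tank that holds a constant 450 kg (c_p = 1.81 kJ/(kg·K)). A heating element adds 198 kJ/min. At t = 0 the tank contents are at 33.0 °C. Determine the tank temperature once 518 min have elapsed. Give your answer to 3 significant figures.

94.9 °C

Unsteady energy balance on the tank contents: M c_p dT/dt = ṁ c_p (T_in − T) + 198.
τ = M/ṁ = 335.82 min; T_ss = T_in + Q̇/(ṁ c_p) = 30.1 + 198/(1.34·1.81) = 111.74 °C.
T approaches T_ss exponentially: T(t) = T_ss + (T₀ − T_ss) e^(−t/τ).
T(518) = 111.74 + (-78.736)·e^(−518/335.82) = 111.74 + (-78.736)·0.21385 = 94.898 °C.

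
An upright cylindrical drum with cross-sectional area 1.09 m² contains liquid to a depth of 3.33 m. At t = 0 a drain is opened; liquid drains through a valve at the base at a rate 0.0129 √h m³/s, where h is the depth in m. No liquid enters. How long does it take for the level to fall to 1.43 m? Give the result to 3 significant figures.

106 s

A dh/dt = −Q_out = −0.0129 √h.
∫ h^(−1/2) dh = −(0.0129/A) ∫ dt, giving 2√h = 2√h₀ − (0.0129/A) t.
t = 2A(√h₀ − √h)/0.0129 = 2·1.09·(√3.33 − √1.43)/0.0129
  = 2.1800 × (1.8248 − 1.1958) / 0.0129 = 106.30 s.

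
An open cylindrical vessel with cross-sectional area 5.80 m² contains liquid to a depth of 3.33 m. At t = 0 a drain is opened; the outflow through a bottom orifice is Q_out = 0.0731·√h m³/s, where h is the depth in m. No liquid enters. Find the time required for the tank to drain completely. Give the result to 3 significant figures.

290 s

Volume balance on the tank: A dh/dt = −0.0731 √h.
Separate and integrate: 2(√h − √h₀) = −(0.0731/A) t.
Set h = 0: 2√h₀ = (0.0731/A) t_empty ⇒ t_empty = 2A√h₀/0.0731.
t_empty = 2·5.80·√3.33/0.0731 = 11.600·1.8248/0.0731 = 289.58 s.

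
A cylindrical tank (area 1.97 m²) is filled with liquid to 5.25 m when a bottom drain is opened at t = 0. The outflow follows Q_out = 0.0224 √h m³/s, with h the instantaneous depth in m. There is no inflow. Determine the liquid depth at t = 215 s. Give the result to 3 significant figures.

With no inflow, A dh/dt = −0.0224 √h.
Separate and integrate: 2(√h − √h₀) = −(0.0224/A) t.
√h = √5.25 − 0.0224·215/(2·1.97) = 2.2913 − 1.2223 = 1.0690.
h = 1.0690² = 1.1427 m.

1.14 m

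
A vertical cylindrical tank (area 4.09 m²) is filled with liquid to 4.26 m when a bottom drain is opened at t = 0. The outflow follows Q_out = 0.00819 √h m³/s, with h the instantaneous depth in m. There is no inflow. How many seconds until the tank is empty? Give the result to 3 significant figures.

A dh/dt = −Q_out = −0.00819 √h.
This is separable: 2 d(√h)/dt = −0.00819/A, so √h = √h₀ − (0.00819/(2A)) t.
Tank is empty when √h = 0: t_empty = 2A√h₀/0.00819.
t_empty = 2·4.09·√4.26/0.00819 = 8.1800·2.0640/0.00819 = 2061.5 s.

2060 s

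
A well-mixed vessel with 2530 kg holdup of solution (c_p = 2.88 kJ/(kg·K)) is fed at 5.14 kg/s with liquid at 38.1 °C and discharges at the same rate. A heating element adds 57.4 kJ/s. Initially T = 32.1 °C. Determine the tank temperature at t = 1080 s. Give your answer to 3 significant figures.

M c_p dT/dt = ṁ c_p (T_in − T) + Q̇.
τ = M/ṁ = 492.22 s; T_ss = T_in + Q̇/(ṁ c_p) = 38.1 + 57.4/(5.14·2.88) = 41.978 °C.
Solution: T(t) = T_ss + (T₀ − T_ss) e^(−t/τ).
T(1080) = 41.978 + (-9.8775)·e^(−1080/492.22) = 41.978 + (-9.8775)·0.11145 = 40.877 °C.

40.9 °C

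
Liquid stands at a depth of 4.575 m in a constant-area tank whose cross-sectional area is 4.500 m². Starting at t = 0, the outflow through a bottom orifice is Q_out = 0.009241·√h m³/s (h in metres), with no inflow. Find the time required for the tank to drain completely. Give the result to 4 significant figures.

With no inflow, A dh/dt = −0.009241 √h.
This is separable: 2 d(√h)/dt = −0.009241/A, so √h = √h₀ − (0.009241/(2A)) t.
Tank is empty when √h = 0: t_empty = 2A√h₀/0.009241.
t_empty = 2·4.500·√4.575/0.009241 = 9.00000·2.13892/0.009241 = 2083.14 s.

2083 s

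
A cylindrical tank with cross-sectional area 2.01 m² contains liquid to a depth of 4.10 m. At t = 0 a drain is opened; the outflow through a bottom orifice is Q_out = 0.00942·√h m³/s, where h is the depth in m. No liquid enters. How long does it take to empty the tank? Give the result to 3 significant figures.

Mass balance (ρ constant): A dh/dt = −0.00942 √h.
Separate and integrate: 2(√h − √h₀) = −(0.00942/A) t.
Set h = 0: 2√h₀ = (0.00942/A) t_empty ⇒ t_empty = 2A√h₀/0.00942.
t_empty = 2·2.01·√4.10/0.00942 = 4.0200·2.0248/0.00942 = 864.11 s.

864 s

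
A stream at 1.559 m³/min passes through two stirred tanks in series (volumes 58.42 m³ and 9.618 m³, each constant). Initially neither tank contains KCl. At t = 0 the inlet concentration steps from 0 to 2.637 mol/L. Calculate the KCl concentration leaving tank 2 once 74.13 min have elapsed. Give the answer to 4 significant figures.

Time constants: τᵢ = Vᵢ/Q for each well-mixed tank.
τ₁ = 58.42/1.559 = 37.4727 min; τ₂ = 9.618/1.559 = 6.16934 min.
Solving the cascade with C₁(0)=C₂(0)=0 gives C₂(t) = C_in[1 − (τ₁ e^(−t/τ₁) − τ₂ e^(−t/τ₂))/(τ₁ − τ₂)].
At t = 74.13: e^(−t/τ₁) = 0.138313, e^(−t/τ₂) = 6.04745e-06.
C₂ = 2.637·[1 − (37.4727·0.138313 − 6.16934·6.04745e-06)/(31.3034)] = 2.637·0.834430 = 2.20039 mol/L.

2.200 mol/L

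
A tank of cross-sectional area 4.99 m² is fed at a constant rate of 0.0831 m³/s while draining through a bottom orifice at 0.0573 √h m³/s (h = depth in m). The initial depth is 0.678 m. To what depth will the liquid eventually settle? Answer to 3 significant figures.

2.10 m

Level balance: A dh/dt = 0.0831 − 0.0573 √h. Setting dh/dt = 0:
Q_in = 0.0573 √h_ss ⇒ √h_ss = 0.0831/0.0573 = 1.4503.
h_ss = 1.4503² = 2.1033 m. (Since h₀ = 0.678 m < h_ss, the level will rise toward this value.)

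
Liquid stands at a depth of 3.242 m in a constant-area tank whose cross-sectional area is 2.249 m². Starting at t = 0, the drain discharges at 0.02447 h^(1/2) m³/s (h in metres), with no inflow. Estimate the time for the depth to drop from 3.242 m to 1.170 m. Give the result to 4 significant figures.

132.1 s

With no inflow, A dh/dt = −0.02447 √h.
This is separable: 2 d(√h)/dt = −0.02447/A, so √h = √h₀ − (0.02447/(2A)) t.
t = 2A(√h₀ − √h)/0.02447 = 2·2.249·(√3.242 − √1.170)/0.02447
  = 4.49800 × (1.80056 − 1.08167) / 0.02447 = 132.144 s.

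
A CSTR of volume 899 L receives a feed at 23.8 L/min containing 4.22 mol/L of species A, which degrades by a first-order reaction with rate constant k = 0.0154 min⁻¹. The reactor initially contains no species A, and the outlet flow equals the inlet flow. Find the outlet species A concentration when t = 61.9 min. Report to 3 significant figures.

V dC/dt = Q(C_in − C) − k V C.
This is linear with rate a = Q/V + k = 0.041874 min⁻¹.
C_ss = Q C_in/(Q + kV) = 2.6680 mol/L; C(t) = C_ss + (C₀ − C_ss) e^(−a t).
C(61.9) = 2.6680 + (-2.6680)·e^(−0.041874·61.9) = 2.6680 + (-2.6680)·0.074871 = 2.4682 mol/L.

2.47 mol/L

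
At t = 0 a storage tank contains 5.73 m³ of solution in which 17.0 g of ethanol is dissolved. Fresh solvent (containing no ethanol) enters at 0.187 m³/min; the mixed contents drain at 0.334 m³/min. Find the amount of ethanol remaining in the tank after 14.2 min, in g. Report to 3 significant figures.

6.07 g

Total volume: dV/dt = Q_in − Q_out = -0.14700 m³/min, so V(t) = 5.73 − 0.14700 t and V(14.2) = 3.6426 m³.
Species balance (pure solvent in): dm/dt = −Q_out · m/V(t).
dm/m = −Q_out dt/(V₀ − 0.14700 t); integrating gives ln(m/m₀) = −(Q_out/(Q_in−Q_out)) ln(V/V₀).
m = m₀ (V₀/V)^(Q_out/(Q_in−Q_out)) = 17.0 × (5.73/3.6426)^(-2.2721) = 6.0733 g.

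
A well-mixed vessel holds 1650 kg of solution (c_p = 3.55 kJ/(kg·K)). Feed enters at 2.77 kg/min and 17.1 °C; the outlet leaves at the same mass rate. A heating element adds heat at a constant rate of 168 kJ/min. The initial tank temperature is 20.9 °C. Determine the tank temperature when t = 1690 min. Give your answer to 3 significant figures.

33.4 °C

M c_p dT/dt = ṁ c_p (T_in − T) + Q̇.
Rearrange: dT/dt = (T_ss − T)/τ with τ = M/ṁ = 595.67 min and T_ss = T_in + Q̇/(ṁ c_p) = 34.184 °C.
T approaches T_ss exponentially: T(t) = T_ss + (T₀ − T_ss) e^(−t/τ).
T(1690) = 34.184 + (-13.284)·e^(−1690/595.67) = 34.184 + (-13.284)·0.058592 = 33.406 °C.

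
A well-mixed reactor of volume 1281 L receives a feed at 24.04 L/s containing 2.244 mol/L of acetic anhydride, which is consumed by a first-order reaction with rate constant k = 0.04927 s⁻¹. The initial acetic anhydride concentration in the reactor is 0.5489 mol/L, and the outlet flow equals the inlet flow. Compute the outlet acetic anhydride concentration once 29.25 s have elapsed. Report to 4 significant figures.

Accumulation = in − out − consumed: V dC/dt = Q C_in − Q C − k V C.
dC/dt = (Q/V) C_in − (Q/V + k) C; effective rate a = Q/V + k = 0.0187666 + 0.04927 = 0.0680366 s⁻¹.
C_ss = Q C_in/(Q + kV) = 0.618964 mol/L; C(t) = C_ss + (C₀ − C_ss) e^(−a t).
C(29.25) = 0.618964 + (-0.0700644)·e^(−0.0680366·29.25) = 0.618964 + (-0.0700644)·0.136686 = 0.609388 mol/L.

0.6094 mol/L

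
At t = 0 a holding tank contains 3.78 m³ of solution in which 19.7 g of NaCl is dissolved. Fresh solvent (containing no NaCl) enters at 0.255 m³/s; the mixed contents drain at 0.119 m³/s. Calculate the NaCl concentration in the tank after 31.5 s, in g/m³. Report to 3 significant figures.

Let m(t) be the amount of NaCl. Volume: V(t) = V₀ + (Q_in − Q_out) t = 3.78 + 0.13600 t; V(31.5) = 8.0640 m³.
Solute balance: dm/dt = 0 − Q_out C = −Q_out m/V(t).
dm/m = −Q_out dt/(V₀ + 0.13600 t); integrating gives ln(m/m₀) = −(Q_out/(Q_in−Q_out)) ln(V/V₀).
m = m₀ (V₀/V)^(Q_out/(Q_in−Q_out)) = 19.7 × (3.78/8.0640)^(0.87500) = 10.152 g.
C = m/V = 10.152/8.0640 = 1.2589 g/m³.

1.26 g/m³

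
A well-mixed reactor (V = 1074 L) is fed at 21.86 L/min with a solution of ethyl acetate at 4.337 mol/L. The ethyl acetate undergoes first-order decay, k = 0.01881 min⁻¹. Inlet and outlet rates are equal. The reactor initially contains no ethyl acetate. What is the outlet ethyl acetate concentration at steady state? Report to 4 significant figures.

2.254 mol/L

V dC/dt = Q(C_in − C) − k V C.
At steady state: 0 = Q C_in − (Q + kV) C_ss, so C_ss = Q C_in/(Q + kV).
C_ss = 21.86·4.337/(21.86 + 0.01881·1074) = 94.8068/42.0619 = 2.25398 mol/L.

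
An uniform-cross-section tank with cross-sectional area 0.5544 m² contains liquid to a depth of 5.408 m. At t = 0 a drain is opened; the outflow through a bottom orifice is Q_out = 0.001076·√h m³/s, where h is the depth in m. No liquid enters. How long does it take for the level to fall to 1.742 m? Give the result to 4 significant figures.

A dh/dt = −Q_out = −0.001076 √h.
This is separable: 2 d(√h)/dt = −0.001076/A, so √h = √h₀ − (0.001076/(2A)) t.
t = 2A(√h₀ − √h)/0.001076 = 2·0.5544·(√5.408 − √1.742)/0.001076
  = 1.10880 × (2.32551 − 1.31985) / 0.001076 = 1036.32 s.

1036 s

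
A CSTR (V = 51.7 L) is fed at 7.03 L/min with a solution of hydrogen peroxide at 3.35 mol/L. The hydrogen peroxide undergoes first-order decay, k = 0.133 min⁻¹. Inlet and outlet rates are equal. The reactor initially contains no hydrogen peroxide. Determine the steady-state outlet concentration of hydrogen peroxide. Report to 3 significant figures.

1.69 mol/L

Species balance: V dC/dt = Q C_in − Q C − k V C.
At steady state: 0 = Q C_in − (Q + kV) C_ss, so C_ss = Q C_in/(Q + kV).
C_ss = 7.03·3.35/(7.03 + 0.133·51.7) = 23.551/13.906 = 1.6935 mol/L.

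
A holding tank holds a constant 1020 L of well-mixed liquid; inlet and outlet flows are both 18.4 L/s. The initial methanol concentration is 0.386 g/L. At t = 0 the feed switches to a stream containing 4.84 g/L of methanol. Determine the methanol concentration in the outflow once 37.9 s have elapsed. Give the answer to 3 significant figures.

Accumulation = in − out for the solute gives V dC/dt = Q(C_in − C).
So dC/dt = (C_in − C)/τ with τ = V/Q = 1020/18.4 = 55.435 s.
Solution: C(t) = C_in + (C₀ − C_in) e^(−t/τ).
C(37.9) = 4.84 + (0.386 − 4.84)·e^(−37.9/55.435) = 4.84 + (-4.4540)·0.50475 = 2.5918 g/L.

2.59 g/L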